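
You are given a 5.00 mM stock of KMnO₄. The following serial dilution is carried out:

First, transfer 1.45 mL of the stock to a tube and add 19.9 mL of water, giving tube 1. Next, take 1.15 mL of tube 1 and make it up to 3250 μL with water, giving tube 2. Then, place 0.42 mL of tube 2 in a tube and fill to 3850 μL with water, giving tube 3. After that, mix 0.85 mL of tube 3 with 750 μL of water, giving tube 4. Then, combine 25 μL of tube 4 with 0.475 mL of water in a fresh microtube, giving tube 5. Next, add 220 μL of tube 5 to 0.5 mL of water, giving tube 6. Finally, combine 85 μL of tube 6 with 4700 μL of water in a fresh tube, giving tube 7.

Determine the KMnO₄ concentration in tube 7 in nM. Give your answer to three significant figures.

1.89 nM

Step 1: 1.45 mL + 19.9 mL = 21.35 mL total → factor 21.35/1.45 = 14.724
Step 2: 1.15 mL brought to 3250 μL → factor 3.25/1.15 = 2.8261
Step 3: 0.42 mL brought to 3850 μL → factor 3.85/0.42 = 9.1667
Step 4: 0.85 mL + 750 μL = 1.6 mL total → factor 1.6/0.85 = 1.8824
Step 5: 25 μL + 0.475 mL = 500 μL total → factor 500/25 = 20
Step 6: 220 μL + 0.5 mL = 720 μL total → factor 720/220 = 3.2727
Step 7: 85 μL + 4700 μL = 4785 μL total → factor 4785/85 = 56.294
Overall dilution factor = 14.724 × 2.8261 × 9.1667 × 1.8824 × 20 × 3.2727 × 56.294 = 2.6456 × 10^6
Final = 5.00 mM / 2.6456 × 10^6 = 1.890 × 10^-6 mM = 1.89 nM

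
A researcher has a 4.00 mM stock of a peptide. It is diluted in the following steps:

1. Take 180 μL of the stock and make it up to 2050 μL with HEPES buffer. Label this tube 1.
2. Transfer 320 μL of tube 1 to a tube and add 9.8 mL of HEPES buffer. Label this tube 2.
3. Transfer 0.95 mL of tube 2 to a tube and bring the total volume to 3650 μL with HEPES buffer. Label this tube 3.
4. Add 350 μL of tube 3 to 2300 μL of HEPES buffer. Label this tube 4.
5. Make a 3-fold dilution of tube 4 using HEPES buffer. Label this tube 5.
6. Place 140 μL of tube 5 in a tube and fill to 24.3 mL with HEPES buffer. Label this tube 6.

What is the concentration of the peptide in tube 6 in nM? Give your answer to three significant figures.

Step 1: 180 μL brought to 2050 μL → factor 2050/180 = 11.389
Step 2: 320 μL + 9.8 mL = 10120 μL total → factor 10120/320 = 31.625
Step 3: 0.95 mL brought to 3650 μL → factor 3.65/0.95 = 3.8421
Step 4: 350 μL + 2300 μL = 2650 μL total → factor 2650/350 = 7.5714
Step 5: 3-fold → factor 3
Step 6: 140 μL brought to 24.3 mL → factor 24300/140 = 173.57
Overall dilution factor = 11.389 × 31.625 × 3.8421 × 7.5714 × 3 × 173.57 = 5.4558 × 10^6
Final = 4.00 mM / 5.4558 × 10^6 = 7.332 × 10^-7 mM = 0.733 nM

0.733 nM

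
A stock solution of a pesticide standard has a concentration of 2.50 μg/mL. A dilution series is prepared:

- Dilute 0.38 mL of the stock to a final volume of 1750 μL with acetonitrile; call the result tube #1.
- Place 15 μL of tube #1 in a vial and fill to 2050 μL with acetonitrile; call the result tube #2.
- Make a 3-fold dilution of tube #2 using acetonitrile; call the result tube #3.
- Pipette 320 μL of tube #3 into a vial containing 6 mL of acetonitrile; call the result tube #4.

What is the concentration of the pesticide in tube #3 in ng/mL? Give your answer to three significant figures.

1.32 ng/mL

Step 1: 0.38 mL brought to 1750 μL → factor 1.75/0.38 = 4.6053
Step 2: 15 μL brought to 2050 μL → factor 2050/15 = 136.67
Step 3: 3-fold → factor 3
Dilution factor through tube #3 = 4.6053 × 136.67 × 3 = 1888.2
[tube #3] = 2.50 μg/mL / 1888.2 = 0.001324 μg/mL = 1.32 ng/mL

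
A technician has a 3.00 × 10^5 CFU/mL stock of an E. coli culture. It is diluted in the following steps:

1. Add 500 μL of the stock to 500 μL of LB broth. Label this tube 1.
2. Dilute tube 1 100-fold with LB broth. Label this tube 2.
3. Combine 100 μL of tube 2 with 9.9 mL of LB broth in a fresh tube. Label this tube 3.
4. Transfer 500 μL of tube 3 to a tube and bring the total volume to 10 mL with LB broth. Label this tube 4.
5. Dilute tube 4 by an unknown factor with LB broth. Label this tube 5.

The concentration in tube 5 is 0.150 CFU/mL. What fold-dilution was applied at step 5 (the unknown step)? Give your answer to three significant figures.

Step 1: 500 μL + 500 μL = 1000 μL total → factor 1000/500 = 2
Step 2: 100-fold → factor 100
Step 3: 100 μL + 9.9 mL = 10000 μL total → factor 10000/100 = 100
Step 4: 500 μL brought to 10 mL → factor 10000/500 = 20
Step 5: unknown factor x
Product of known-step factors = 4 × 10^5
Overall factor = 3.00 × 10^5 CFU/mL / (0.150 CFU/mL) = 2 × 10^6
x = 2 × 10^6 / 4 × 10^5 = 5.00

5.00-fold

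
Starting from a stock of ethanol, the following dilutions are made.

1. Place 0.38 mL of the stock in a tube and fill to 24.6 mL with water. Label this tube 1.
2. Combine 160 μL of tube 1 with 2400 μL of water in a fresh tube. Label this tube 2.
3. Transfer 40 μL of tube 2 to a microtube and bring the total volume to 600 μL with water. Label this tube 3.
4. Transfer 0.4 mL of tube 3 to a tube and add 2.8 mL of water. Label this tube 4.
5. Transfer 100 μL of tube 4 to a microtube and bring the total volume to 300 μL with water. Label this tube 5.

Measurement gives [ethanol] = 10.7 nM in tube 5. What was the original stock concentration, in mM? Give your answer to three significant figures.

Step 1: 0.38 mL brought to 24.6 mL → factor 24.6/0.38 = 64.737
Step 2: 160 μL + 2400 μL = 2560 μL total → factor 2560/160 = 16
Step 3: 40 μL brought to 600 μL → factor 600/40 = 15
Step 4: 0.4 mL + 2.8 mL = 3.2 mL total → factor 3.2/0.4 = 8
Step 5: 100 μL brought to 300 μL → factor 300/100 = 3
Overall dilution factor = 64.737 × 16 × 15 × 8 × 3 = 3.7288 × 10^5
Stock = 10.7 nM × 3.7288 × 10^5 = 3.990 × 10^6 nM = 3.99 mM

3.99 mM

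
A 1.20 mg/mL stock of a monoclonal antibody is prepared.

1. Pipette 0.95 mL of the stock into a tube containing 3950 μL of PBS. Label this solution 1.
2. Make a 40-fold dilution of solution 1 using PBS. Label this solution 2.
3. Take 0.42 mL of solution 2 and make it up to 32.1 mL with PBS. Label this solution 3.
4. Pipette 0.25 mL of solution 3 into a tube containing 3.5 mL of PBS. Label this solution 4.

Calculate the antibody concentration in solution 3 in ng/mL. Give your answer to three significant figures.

Step 1: 0.95 mL + 3950 μL = 4.9 mL total → factor 4.9/0.95 = 5.1579
Step 2: 40-fold → factor 40
Step 3: 0.42 mL brought to 32.1 mL → factor 32.1/0.42 = 76.429
Dilution factor through solution 3 = 5.1579 × 40 × 76.429 = 15768
[solution 3] = 1.20 mg/mL / 15768 = 7.610 × 10^-5 mg/mL = 76.1 ng/mL

76.1 ng/mL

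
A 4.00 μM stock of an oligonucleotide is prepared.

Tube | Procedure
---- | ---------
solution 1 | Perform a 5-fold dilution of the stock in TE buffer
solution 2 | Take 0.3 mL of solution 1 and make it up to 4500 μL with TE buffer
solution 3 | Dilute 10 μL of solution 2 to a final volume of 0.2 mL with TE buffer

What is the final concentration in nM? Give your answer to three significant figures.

2.67 nM

Step 1: 5-fold → factor 5
Step 2: 0.3 mL brought to 4500 μL → factor 4.5/0.3 = 15
Step 3: 10 μL brought to 0.2 mL → factor 200/10 = 20
Overall dilution factor = 5 × 15 × 20 = 1500
Final = 4.00 μM / 1500 = 0.002667 μM = 2.67 nM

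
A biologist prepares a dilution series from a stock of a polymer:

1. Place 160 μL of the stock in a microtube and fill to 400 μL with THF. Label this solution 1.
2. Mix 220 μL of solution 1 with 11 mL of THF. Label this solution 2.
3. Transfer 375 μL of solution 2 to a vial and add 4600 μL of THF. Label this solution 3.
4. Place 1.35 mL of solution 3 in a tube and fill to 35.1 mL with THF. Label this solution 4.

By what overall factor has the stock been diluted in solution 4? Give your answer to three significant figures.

Step 1: 160 μL brought to 400 μL → factor 400/160 = 2.5
Step 2: 220 μL + 11 mL = 11220 μL total → factor 11220/220 = 51
Step 3: 375 μL + 4600 μL = 4975 μL total → factor 4975/375 = 13.267
Step 4: 1.35 mL brought to 35.1 mL → factor 35.1/1.35 = 26
Overall dilution factor = 2.5 × 51 × 13.267 × 26 = 43979

4.40 × 10^4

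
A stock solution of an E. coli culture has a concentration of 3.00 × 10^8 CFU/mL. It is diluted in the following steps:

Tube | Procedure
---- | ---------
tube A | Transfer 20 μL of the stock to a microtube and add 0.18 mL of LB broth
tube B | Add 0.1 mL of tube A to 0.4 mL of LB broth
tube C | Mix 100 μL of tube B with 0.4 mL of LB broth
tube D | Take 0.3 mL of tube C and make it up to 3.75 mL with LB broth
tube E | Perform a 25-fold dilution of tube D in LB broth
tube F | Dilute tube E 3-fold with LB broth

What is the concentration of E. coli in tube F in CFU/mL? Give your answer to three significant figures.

Step 1: 20 μL + 0.18 mL = 200 μL total → factor 200/20 = 10
Step 2: 0.1 mL + 0.4 mL = 0.5 mL total → factor 0.5/0.1 = 5
Step 3: 100 μL + 0.4 mL = 500 μL total → factor 500/100 = 5
Step 4: 0.3 mL brought to 3.75 mL → factor 3.75/0.3 = 12.5
Step 5: 25-fold → factor 25
Step 6: 3-fold → factor 3
Overall dilution factor = 10 × 5 × 5 × 12.5 × 25 × 3 = 2.3438 × 10^5
Final = 3.00 × 10^8 CFU/mL / 2.3438 × 10^5 = 1.28 × 10^3 CFU/mL

1.28 × 10^3 CFU/mL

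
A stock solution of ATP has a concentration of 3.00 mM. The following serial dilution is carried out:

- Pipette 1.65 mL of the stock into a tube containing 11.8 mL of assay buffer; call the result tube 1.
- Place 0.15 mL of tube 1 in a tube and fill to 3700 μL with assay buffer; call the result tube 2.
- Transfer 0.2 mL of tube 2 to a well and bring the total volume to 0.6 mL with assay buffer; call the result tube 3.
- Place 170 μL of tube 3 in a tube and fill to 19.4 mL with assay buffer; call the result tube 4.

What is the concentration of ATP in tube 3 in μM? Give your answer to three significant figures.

4.97 μM

Step 1: 1.65 mL + 11.8 mL = 13.45 mL total → factor 13.45/1.65 = 8.1515
Step 2: 0.15 mL brought to 3700 μL → factor 3.7/0.15 = 24.667
Step 3: 0.2 mL brought to 0.6 mL → factor 0.6/0.2 = 3
Dilution factor through tube 3 = 8.1515 × 24.667 × 3 = 603.21
[tube 3] = 3.00 mM / 603.21 = 0.004973 mM = 4.97 μM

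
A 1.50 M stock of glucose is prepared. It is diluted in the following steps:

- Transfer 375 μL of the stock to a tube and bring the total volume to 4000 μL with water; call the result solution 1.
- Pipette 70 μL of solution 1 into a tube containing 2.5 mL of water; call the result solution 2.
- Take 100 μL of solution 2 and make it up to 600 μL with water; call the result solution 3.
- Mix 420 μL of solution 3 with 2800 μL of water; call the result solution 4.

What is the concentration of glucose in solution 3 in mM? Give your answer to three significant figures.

0.638 mM

Step 1: 375 μL brought to 4000 μL → factor 4000/375 = 10.667
Step 2: 70 μL + 2.5 mL = 2570 μL total → factor 2570/70 = 36.714
Step 3: 100 μL brought to 600 μL → factor 600/100 = 6
Dilution factor through solution 3 = 10.667 × 36.714 × 6 = 2349.7
[solution 3] = 1.50 M / 2349.7 = 0.0006384 M = 0.638 mM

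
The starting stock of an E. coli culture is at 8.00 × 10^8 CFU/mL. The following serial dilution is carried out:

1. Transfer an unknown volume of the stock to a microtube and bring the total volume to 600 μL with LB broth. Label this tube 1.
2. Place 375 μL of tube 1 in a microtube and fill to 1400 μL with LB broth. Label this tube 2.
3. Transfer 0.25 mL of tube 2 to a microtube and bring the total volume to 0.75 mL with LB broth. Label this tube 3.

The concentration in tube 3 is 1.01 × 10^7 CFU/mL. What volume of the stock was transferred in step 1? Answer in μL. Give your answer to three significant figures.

84.8 μL

Step 1: v brought to 600 μL → factor = 600 μL/v
Step 2: 375 μL brought to 1400 μL → factor 1400/375 = 3.7333
Step 3: 0.25 mL brought to 0.75 mL → factor 0.75/0.25 = 3
Product of known-step factors = 11.2
Overall factor = 8.00 × 10^8 CFU/mL / (1.01 × 10^7 CFU/mL) = 79.208
Step-1 factor = 79.208 / 11.2 = 7.0721
v = 600 μL / 7.0721 = 84.8 μL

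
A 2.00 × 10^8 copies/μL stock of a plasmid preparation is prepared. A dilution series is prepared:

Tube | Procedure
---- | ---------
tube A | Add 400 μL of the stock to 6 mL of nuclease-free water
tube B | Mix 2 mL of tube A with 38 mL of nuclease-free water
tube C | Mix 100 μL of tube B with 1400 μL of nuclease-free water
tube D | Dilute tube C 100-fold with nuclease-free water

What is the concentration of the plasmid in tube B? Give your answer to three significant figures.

Step 1: 400 μL + 6 mL = 6400 μL total → factor 6400/400 = 16
Step 2: 2 mL + 38 mL = 40 mL total → factor 40/2 = 20
Dilution factor through tube B = 16 × 20 = 320
[tube B] = 2.00 × 10^8 copies/μL / 320 = 6.25 × 10^5 copies/μL

6.25 × 10^5 copies/μL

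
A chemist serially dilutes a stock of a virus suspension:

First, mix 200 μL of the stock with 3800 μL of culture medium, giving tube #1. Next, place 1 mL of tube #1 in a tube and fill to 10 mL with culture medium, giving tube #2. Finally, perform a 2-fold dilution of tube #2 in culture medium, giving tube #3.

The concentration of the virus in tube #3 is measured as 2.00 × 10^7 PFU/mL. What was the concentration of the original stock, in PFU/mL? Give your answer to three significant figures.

Step 1: 200 μL + 3800 μL = 4000 μL total → factor 4000/200 = 20
Step 2: 1 mL brought to 10 mL → factor 10/1 = 10
Step 3: 2-fold → factor 2
Overall dilution factor = 20 × 10 × 2 = 400
Stock = 2.00 × 10^7 PFU/mL × 400 = 8.00 × 10^9 PFU/mL

8.00 × 10^9 PFU/mL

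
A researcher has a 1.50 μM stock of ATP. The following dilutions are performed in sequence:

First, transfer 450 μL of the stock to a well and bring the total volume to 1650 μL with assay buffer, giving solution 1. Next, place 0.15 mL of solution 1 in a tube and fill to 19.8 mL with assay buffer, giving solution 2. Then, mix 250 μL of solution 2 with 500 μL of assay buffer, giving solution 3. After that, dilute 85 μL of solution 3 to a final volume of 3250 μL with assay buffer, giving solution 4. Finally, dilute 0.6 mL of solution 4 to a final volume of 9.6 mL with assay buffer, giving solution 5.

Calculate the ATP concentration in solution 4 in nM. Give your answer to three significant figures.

0.0270 nM

Step 1: 450 μL brought to 1650 μL → factor 1650/450 = 3.6667
Step 2: 0.15 mL brought to 19.8 mL → factor 19.8/0.15 = 132
Step 3: 250 μL + 500 μL = 750 μL total → factor 750/250 = 3
Step 4: 85 μL brought to 3250 μL → factor 3250/85 = 38.235
Dilution factor through solution 4 = 3.6667 × 132 × 3 × 38.235 = 55518
[solution 4] = 1.50 μM / 55518 = 2.702 × 10^-5 μM = 0.0270 nM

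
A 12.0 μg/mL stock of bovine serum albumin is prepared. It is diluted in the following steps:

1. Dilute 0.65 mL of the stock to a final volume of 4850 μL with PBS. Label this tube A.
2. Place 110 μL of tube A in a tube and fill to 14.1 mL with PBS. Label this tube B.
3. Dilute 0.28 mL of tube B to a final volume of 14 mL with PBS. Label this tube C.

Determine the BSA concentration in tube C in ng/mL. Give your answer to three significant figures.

Step 1: 0.65 mL brought to 4850 μL → factor 4.85/0.65 = 7.4615
Step 2: 110 μL brought to 14.1 mL → factor 14100/110 = 128.18
Step 3: 0.28 mL brought to 14 mL → factor 14/0.28 = 50
Overall dilution factor = 7.4615 × 128.18 × 50 = 47822
Final = 12.0 μg/mL / 47822 = 0.0002509 μg/mL = 0.251 ng/mL

0.251 ng/mL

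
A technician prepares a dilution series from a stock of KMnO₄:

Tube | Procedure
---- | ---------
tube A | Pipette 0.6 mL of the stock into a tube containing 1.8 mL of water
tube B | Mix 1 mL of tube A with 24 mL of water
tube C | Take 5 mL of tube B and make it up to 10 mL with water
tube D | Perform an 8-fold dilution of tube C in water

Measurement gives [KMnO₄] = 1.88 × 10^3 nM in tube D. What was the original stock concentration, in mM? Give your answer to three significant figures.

Step 1: 0.6 mL + 1.8 mL = 2.4 mL total → factor 2.4/0.6 = 4
Step 2: 1 mL + 24 mL = 25 mL total → factor 25/1 = 25
Step 3: 5 mL brought to 10 mL → factor 10/5 = 2
Step 4: 8-fold → factor 8
Overall dilution factor = 4 × 25 × 2 × 8 = 1600
Stock = 1.88 × 10^3 nM × 1600 = 3.008 × 10^6 nM = 3.01 mM

3.01 mM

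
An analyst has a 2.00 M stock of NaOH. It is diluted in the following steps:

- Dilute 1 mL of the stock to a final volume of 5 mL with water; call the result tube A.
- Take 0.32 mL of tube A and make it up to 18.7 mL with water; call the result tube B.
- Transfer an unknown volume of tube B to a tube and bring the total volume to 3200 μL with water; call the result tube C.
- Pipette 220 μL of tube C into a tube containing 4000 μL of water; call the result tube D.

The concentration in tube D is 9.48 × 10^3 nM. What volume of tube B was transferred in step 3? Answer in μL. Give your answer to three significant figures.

85.0 μL

Step 1: 1 mL brought to 5 mL → factor 5/1 = 5
Step 2: 0.32 mL brought to 18.7 mL → factor 18.7/0.32 = 58.438
Step 3: v brought to 3200 μL → factor = 3200 μL/v
Step 4: 220 μL + 4000 μL = 4220 μL total → factor 4220/220 = 19.182
Product of known-step factors = 5604.7
Overall factor = 2.00 M / (9.48 × 10^3 nM) = 2.1097 × 10^5
Step-3 factor = 2.1097 × 10^5 / 5604.7 = 37.642
v = 3200 μL / 37.642 = 85.0 μL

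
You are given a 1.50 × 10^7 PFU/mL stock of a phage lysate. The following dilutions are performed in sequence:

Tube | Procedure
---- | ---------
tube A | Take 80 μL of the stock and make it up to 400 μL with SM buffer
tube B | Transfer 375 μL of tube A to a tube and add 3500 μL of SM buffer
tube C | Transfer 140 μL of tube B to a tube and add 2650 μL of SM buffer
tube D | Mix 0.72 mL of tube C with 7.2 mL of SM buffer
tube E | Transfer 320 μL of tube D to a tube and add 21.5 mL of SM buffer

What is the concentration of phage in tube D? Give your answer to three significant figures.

Step 1: 80 μL brought to 400 μL → factor 400/80 = 5
Step 2: 375 μL + 3500 μL = 3875 μL total → factor 3875/375 = 10.333
Step 3: 140 μL + 2650 μL = 2790 μL total → factor 2790/140 = 19.929
Step 4: 0.72 mL + 7.2 mL = 7.92 mL total → factor 7.92/0.72 = 11
Dilution factor through tube D = 5 × 10.333 × 19.929 × 11 = 11326
[tube D] = 1.50 × 10^7 PFU/mL / 11326 = 1.32 × 10^3 PFU/mL

1.32 × 10^3 PFU/mL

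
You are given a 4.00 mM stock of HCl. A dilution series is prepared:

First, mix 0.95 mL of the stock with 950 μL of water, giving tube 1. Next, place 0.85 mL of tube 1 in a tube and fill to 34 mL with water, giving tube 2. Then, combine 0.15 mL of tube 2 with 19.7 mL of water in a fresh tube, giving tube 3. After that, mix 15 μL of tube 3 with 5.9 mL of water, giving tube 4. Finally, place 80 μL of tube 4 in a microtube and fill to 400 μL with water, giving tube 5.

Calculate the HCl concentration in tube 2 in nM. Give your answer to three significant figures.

5.00 × 10^4 nM

Step 1: 0.95 mL + 950 μL = 1.9 mL total → factor 1.9/0.95 = 2
Step 2: 0.85 mL brought to 34 mL → factor 34/0.85 = 40
Dilution factor through tube 2 = 2 × 40 = 80
[tube 2] = 4.00 mM / 80 = 0.05000 mM = 5.00 × 10^4 nM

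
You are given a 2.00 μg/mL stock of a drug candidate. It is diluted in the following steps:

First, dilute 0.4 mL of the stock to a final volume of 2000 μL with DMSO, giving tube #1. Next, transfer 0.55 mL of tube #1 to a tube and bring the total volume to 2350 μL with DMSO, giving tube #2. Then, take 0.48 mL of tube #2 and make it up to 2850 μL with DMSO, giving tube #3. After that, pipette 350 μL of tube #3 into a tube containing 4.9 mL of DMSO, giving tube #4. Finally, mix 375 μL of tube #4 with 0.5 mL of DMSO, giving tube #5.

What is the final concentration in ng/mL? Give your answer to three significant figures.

0.450 ng/mL

Step 1: 0.4 mL brought to 2000 μL → factor 2/0.4 = 5
Step 2: 0.55 mL brought to 2350 μL → factor 2.35/0.55 = 4.2727
Step 3: 0.48 mL brought to 2850 μL → factor 2.85/0.48 = 5.9375
Step 4: 350 μL + 4.9 mL = 5250 μL total → factor 5250/350 = 15
Step 5: 375 μL + 0.5 mL = 875 μL total → factor 875/375 = 2.3333
Overall dilution factor = 5 × 4.2727 × 5.9375 × 15 × 2.3333 = 4439.6
Final = 2.00 μg/mL / 4439.6 = 0.0004505 μg/mL = 0.450 ng/mL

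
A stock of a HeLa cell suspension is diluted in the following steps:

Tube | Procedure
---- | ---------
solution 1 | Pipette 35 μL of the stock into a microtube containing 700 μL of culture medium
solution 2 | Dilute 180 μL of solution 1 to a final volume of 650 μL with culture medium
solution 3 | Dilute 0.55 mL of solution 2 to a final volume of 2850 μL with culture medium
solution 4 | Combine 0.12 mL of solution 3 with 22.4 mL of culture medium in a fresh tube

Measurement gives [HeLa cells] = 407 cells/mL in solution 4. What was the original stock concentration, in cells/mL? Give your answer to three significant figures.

Step 1: 35 μL + 700 μL = 735 μL total → factor 735/35 = 21
Step 2: 180 μL brought to 650 μL → factor 650/180 = 3.6111
Step 3: 0.55 mL brought to 2850 μL → factor 2.85/0.55 = 5.1818
Step 4: 0.12 mL + 22.4 mL = 22.52 mL total → factor 22.52/0.12 = 187.67
Overall dilution factor = 21 × 3.6111 × 5.1818 × 187.67 = 73744
Stock = 407 cells/mL × 73744 = 3.00 × 10^7 cells/mL

3.00 × 10^7 cells/mL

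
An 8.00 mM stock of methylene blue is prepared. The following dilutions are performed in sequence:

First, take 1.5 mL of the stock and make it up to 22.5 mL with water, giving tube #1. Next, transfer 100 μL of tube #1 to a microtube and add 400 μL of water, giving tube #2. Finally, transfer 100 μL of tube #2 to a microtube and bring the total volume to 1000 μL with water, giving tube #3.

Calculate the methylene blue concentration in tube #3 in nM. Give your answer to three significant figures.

Step 1: 1.5 mL brought to 22.5 mL → factor 22.5/1.5 = 15
Step 2: 100 μL + 400 μL = 500 μL total → factor 500/100 = 5
Step 3: 100 μL brought to 1000 μL → factor 1000/100 = 10
Dilution factor through tube #3 = 15 × 5 × 10 = 750
[tube #3] = 8.00 mM / 750 = 0.01067 mM = 1.07 × 10^4 nM

1.07 × 10^4 nM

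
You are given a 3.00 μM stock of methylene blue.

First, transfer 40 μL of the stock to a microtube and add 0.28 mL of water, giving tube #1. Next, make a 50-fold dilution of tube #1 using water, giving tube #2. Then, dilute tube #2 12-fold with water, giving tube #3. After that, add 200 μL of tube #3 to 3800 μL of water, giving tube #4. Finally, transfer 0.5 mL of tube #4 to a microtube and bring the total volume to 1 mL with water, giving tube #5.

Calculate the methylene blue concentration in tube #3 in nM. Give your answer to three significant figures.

Step 1: 40 μL + 0.28 mL = 320 μL total → factor 320/40 = 8
Step 2: 50-fold → factor 50
Step 3: 12-fold → factor 12
Dilution factor through tube #3 = 8 × 50 × 12 = 4800
[tube #3] = 3.00 μM / 4800 = 0.0006250 μM = 0.625 nM

0.625 nM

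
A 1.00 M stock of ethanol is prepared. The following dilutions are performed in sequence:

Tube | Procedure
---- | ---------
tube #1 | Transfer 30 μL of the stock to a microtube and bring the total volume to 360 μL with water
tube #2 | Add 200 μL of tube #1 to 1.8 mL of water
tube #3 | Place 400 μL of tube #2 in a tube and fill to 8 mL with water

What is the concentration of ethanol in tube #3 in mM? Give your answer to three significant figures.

Step 1: 30 μL brought to 360 μL → factor 360/30 = 12
Step 2: 200 μL + 1.8 mL = 2000 μL total → factor 2000/200 = 10
Step 3: 400 μL brought to 8 mL → factor 8000/400 = 20
Overall dilution factor = 12 × 10 × 20 = 2400
Final = 1.00 M / 2400 = 0.0004167 M = 0.417 mM

0.417 mM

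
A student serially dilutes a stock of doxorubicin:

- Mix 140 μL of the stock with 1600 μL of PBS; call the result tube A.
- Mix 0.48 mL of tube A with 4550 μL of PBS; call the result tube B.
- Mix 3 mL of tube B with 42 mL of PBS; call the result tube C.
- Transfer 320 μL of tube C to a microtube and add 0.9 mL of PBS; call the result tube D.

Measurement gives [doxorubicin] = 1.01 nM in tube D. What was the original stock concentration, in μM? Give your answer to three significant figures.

Step 1: 140 μL + 1600 μL = 1740 μL total → factor 1740/140 = 12.429
Step 2: 0.48 mL + 4550 μL = 5.03 mL total → factor 5.03/0.48 = 10.479
Step 3: 3 mL + 42 mL = 45 mL total → factor 45/3 = 15
Step 4: 320 μL + 0.9 mL = 1220 μL total → factor 1220/320 = 3.8125
Overall dilution factor = 12.429 × 10.479 × 15 × 3.8125 = 7448.2
Stock = 1.01 nM × 7448.2 = 7523 nM = 7.52 μM

7.52 μM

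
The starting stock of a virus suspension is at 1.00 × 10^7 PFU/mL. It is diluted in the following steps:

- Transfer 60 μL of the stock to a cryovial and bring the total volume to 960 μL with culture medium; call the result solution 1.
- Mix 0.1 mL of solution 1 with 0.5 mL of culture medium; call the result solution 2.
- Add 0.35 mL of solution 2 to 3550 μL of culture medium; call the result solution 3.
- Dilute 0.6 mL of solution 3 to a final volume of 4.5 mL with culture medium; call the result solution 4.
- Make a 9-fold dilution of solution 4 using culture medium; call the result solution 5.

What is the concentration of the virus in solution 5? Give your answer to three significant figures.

Step 1: 60 μL brought to 960 μL → factor 960/60 = 16
Step 2: 0.1 mL + 0.5 mL = 0.6 mL total → factor 0.6/0.1 = 6
Step 3: 0.35 mL + 3550 μL = 3.9 mL total → factor 3.9/0.35 = 11.143
Step 4: 0.6 mL brought to 4.5 mL → factor 4.5/0.6 = 7.5
Step 5: 9-fold → factor 9
Overall dilution factor = 16 × 6 × 11.143 × 7.5 × 9 = 72206
Final = 1.00 × 10^7 PFU/mL / 72206 = 138 PFU/mL

138 PFU/mL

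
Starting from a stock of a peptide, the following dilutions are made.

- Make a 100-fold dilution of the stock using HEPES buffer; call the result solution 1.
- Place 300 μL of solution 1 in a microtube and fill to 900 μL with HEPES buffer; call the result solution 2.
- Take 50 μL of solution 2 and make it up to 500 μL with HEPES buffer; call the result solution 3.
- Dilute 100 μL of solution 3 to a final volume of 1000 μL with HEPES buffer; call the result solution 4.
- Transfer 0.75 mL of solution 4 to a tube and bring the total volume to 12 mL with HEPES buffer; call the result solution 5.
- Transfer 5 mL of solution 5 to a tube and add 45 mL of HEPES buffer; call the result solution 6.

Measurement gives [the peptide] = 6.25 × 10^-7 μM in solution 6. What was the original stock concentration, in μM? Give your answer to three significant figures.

3.00 μM

Step 1: 100-fold → factor 100
Step 2: 300 μL brought to 900 μL → factor 900/300 = 3
Step 3: 50 μL brought to 500 μL → factor 500/50 = 10
Step 4: 100 μL brought to 1000 μL → factor 1000/100 = 10
Step 5: 0.75 mL brought to 12 mL → factor 12/0.75 = 16
Step 6: 5 mL + 45 mL = 50 mL total → factor 50/5 = 10
Overall dilution factor = 100 × 3 × 10 × 10 × 16 × 10 = 4.8 × 10^6
Stock = 6.25 × 10^-7 μM × 4.8 × 10^6 = 3.00 μM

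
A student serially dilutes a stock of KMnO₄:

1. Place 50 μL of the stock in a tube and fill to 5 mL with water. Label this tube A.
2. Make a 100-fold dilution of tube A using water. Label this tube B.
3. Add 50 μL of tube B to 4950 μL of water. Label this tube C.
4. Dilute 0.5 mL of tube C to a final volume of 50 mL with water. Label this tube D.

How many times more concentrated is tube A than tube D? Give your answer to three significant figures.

1.00 × 10^6

Step 1: 50 μL brought to 5 mL → factor 5000/50 = 100
Step 2: 100-fold → factor 100
Step 3: 50 μL + 4950 μL = 5000 μL total → factor 5000/50 = 100
Step 4: 0.5 mL brought to 50 mL → factor 50/0.5 = 100
Dilution factor to tube A = 100; to tube D = 1 × 10^8
[tube A]/[tube D] = (factor to tube D)/(factor to tube A) = 1 × 10^8/100 = 1.00 × 10^6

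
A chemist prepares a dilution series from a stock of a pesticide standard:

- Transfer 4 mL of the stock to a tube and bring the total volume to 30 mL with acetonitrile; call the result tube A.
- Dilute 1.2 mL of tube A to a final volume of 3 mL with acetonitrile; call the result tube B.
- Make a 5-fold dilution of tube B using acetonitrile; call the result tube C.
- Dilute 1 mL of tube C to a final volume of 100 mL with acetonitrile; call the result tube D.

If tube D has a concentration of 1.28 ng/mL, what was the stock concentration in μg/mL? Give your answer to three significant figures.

12.0 μg/mL

Step 1: 4 mL brought to 30 mL → factor 30/4 = 7.5
Step 2: 1.2 mL brought to 3 mL → factor 3/1.2 = 2.5
Step 3: 5-fold → factor 5
Step 4: 1 mL brought to 100 mL → factor 100/1 = 100
Overall dilution factor = 7.5 × 2.5 × 5 × 100 = 9375
Stock = 1.28 ng/mL × 9375 = 1.200 × 10^4 ng/mL = 12.0 μg/mL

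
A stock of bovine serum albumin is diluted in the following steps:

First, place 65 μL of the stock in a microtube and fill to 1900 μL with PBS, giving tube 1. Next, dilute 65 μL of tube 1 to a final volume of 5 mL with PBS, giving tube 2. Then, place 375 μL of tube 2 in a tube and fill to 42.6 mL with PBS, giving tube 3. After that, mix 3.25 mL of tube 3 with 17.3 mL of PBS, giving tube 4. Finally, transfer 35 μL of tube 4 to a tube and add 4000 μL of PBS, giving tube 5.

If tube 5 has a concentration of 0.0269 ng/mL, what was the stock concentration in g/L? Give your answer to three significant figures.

Step 1: 65 μL brought to 1900 μL → factor 1900/65 = 29.231
Step 2: 65 μL brought to 5 mL → factor 5000/65 = 76.923
Step 3: 375 μL brought to 42.6 mL → factor 42600/375 = 113.6
Step 4: 3.25 mL + 17.3 mL = 20.55 mL total → factor 20.55/3.25 = 6.3231
Step 5: 35 μL + 4000 μL = 4035 μL total → factor 4035/35 = 115.29
Overall dilution factor = 29.231 × 76.923 × 113.6 × 6.3231 × 115.29 = 1.862 × 10^8
Stock = 0.0269 ng/mL × 1.862 × 10^8 = 5.009 × 10^6 ng/mL = 5.01 g/L

5.01 g/L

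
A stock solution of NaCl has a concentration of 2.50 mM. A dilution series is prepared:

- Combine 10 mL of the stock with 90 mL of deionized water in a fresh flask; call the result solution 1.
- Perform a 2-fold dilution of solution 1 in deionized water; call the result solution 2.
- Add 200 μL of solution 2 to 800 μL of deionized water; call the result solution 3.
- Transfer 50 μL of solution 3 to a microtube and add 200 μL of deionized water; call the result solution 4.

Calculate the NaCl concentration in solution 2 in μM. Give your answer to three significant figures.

Step 1: 10 mL + 90 mL = 100 mL total → factor 100/10 = 10
Step 2: 2-fold → factor 2
Dilution factor through solution 2 = 10 × 2 = 20
[solution 2] = 2.50 mM / 20 = 0.1250 mM = 125 μM

125 μM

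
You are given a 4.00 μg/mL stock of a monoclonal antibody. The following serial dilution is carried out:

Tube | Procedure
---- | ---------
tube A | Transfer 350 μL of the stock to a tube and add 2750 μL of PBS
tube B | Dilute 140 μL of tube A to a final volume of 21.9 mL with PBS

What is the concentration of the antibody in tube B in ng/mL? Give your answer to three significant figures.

2.89 ng/mL

Step 1: 350 μL + 2750 μL = 3100 μL total → factor 3100/350 = 8.8571
Step 2: 140 μL brought to 21.9 mL → factor 21900/140 = 156.43
Overall dilution factor = 8.8571 × 156.43 = 1385.5
Final = 4.00 μg/mL / 1385.5 = 0.002887 μg/mL = 2.89 ng/mL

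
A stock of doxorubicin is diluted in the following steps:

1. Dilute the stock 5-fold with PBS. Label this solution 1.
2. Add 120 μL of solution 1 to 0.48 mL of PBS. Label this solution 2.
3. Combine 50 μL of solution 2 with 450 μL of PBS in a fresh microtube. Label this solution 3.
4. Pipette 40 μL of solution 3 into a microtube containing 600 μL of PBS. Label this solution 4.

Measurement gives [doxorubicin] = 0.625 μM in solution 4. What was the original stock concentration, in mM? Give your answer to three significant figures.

2.50 mM

Step 1: 5-fold → factor 5
Step 2: 120 μL + 0.48 mL = 600 μL total → factor 600/120 = 5
Step 3: 50 μL + 450 μL = 500 μL total → factor 500/50 = 10
Step 4: 40 μL + 600 μL = 640 μL total → factor 640/40 = 16
Overall dilution factor = 5 × 5 × 10 × 16 = 4000
Stock = 0.625 μM × 4000 = 2500 μM = 2.50 mM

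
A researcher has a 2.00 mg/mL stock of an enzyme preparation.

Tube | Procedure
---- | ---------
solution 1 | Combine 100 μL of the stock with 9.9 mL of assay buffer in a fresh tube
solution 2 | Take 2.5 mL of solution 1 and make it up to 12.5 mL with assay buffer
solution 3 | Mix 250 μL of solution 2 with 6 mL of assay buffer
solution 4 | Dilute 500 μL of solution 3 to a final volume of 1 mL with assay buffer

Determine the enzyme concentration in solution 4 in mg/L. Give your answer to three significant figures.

0.0800 mg/L

Step 1: 100 μL + 9.9 mL = 10000 μL total → factor 10000/100 = 100
Step 2: 2.5 mL brought to 12.5 mL → factor 12.5/2.5 = 5
Step 3: 250 μL + 6 mL = 6250 μL total → factor 6250/250 = 25
Step 4: 500 μL brought to 1 mL → factor 1000/500 = 2
Overall dilution factor = 100 × 5 × 25 × 2 = 25000
Final = 2.00 mg/mL / 25000 = 8.000 × 10^-5 mg/mL = 0.0800 mg/L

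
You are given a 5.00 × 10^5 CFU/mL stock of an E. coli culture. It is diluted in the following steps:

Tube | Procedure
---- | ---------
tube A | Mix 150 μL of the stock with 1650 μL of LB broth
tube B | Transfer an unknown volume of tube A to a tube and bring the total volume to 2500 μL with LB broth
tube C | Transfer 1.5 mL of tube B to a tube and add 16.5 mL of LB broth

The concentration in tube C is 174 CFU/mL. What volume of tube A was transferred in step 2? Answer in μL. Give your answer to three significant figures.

125 μL

Step 1: 150 μL + 1650 μL = 1800 μL total → factor 1800/150 = 12
Step 2: v brought to 2500 μL → factor = 2500 μL/v
Step 3: 1.5 mL + 16.5 mL = 18 mL total → factor 18/1.5 = 12
Product of known-step factors = 144
Overall factor = 5.00 × 10^5 CFU/mL / (174 CFU/mL) = 2873.6
Step-2 factor = 2873.6 / 144 = 19.955
v = 2500 μL / 19.955 = 125 μL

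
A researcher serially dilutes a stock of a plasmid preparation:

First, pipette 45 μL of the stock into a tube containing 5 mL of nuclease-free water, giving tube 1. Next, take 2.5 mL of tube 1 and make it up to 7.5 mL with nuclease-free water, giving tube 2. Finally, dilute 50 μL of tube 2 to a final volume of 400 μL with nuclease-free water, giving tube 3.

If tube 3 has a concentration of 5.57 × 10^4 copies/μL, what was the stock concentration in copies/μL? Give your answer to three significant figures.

Step 1: 45 μL + 5 mL = 5045 μL total → factor 5045/45 = 112.11
Step 2: 2.5 mL brought to 7.5 mL → factor 7.5/2.5 = 3
Step 3: 50 μL brought to 400 μL → factor 400/50 = 8
Overall dilution factor = 112.11 × 3 × 8 = 2690.7
Stock = 5.57 × 10^4 copies/μL × 2690.7 = 1.50 × 10^8 copies/μL

1.50 × 10^8 copies/μL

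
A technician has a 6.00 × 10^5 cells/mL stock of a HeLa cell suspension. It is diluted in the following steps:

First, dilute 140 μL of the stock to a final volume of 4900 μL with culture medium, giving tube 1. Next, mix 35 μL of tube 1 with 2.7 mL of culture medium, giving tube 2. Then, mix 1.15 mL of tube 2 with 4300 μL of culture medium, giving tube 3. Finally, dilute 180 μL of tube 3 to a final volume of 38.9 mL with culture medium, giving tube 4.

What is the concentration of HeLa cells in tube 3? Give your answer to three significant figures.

46.3 cells/mL

Step 1: 140 μL brought to 4900 μL → factor 4900/140 = 35
Step 2: 35 μL + 2.7 mL = 2735 μL total → factor 2735/35 = 78.143
Step 3: 1.15 mL + 4300 μL = 5.45 mL total → factor 5.45/1.15 = 4.7391
Dilution factor through tube 3 = 35 × 78.143 × 4.7391 = 12962
[tube 3] = 6.00 × 10^5 cells/mL / 12962 = 46.3 cells/mL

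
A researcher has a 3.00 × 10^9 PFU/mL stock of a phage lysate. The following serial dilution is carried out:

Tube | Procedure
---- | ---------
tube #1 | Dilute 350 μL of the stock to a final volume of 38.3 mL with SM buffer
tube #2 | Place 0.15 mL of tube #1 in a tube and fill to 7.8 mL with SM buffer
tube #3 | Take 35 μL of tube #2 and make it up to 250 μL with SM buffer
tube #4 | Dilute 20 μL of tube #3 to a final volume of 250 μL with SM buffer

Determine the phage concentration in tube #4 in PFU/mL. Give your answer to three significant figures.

5.90 × 10^3 PFU/mL

Step 1: 350 μL brought to 38.3 mL → factor 38300/350 = 109.43
Step 2: 0.15 mL brought to 7.8 mL → factor 7.8/0.15 = 52
Step 3: 35 μL brought to 250 μL → factor 250/35 = 7.1429
Step 4: 20 μL brought to 250 μL → factor 250/20 = 12.5
Overall dilution factor = 109.43 × 52 × 7.1429 × 12.5 = 5.0806 × 10^5
Final = 3.00 × 10^9 PFU/mL / 5.0806 × 10^5 = 5.90 × 10^3 PFU/mL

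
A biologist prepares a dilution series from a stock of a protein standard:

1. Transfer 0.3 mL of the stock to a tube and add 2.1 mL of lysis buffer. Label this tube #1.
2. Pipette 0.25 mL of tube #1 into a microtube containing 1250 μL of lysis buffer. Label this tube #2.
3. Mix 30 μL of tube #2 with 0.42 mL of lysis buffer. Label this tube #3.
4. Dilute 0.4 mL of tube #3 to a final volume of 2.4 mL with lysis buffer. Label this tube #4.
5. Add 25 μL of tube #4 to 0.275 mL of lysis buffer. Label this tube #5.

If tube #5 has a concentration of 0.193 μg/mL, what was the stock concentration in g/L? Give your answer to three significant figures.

10.0 g/L

Step 1: 0.3 mL + 2.1 mL = 2.4 mL total → factor 2.4/0.3 = 8
Step 2: 0.25 mL + 1250 μL = 1.5 mL total → factor 1.5/0.25 = 6
Step 3: 30 μL + 0.42 mL = 450 μL total → factor 450/30 = 15
Step 4: 0.4 mL brought to 2.4 mL → factor 2.4/0.4 = 6
Step 5: 25 μL + 0.275 mL = 300 μL total → factor 300/25 = 12
Overall dilution factor = 8 × 6 × 15 × 6 × 12 = 51840
Stock = 0.193 μg/mL × 51840 = 1.001 × 10^4 μg/mL = 10.0 g/L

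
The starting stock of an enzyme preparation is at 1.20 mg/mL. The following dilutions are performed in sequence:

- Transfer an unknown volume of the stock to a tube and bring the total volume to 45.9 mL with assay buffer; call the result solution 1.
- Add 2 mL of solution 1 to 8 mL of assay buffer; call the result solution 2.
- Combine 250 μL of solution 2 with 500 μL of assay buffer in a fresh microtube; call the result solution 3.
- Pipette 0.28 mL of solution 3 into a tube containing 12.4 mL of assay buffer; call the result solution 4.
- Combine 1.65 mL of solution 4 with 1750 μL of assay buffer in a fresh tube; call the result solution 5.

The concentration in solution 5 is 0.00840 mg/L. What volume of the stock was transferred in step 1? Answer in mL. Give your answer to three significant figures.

0.450 mL

Step 1: v brought to 45.9 mL → factor = 45.9 mL/v
Step 2: 2 mL + 8 mL = 10 mL total → factor 10/2 = 5
Step 3: 250 μL + 500 μL = 750 μL total → factor 750/250 = 3
Step 4: 0.28 mL + 12.4 mL = 12.68 mL total → factor 12.68/0.28 = 45.286
Step 5: 1.65 mL + 1750 μL = 3.4 mL total → factor 3.4/1.65 = 2.0606
Product of known-step factors = 1399.7
Overall factor = 1.20 mg/mL / (0.00840 mg/L) = 1.4286 × 10^5
Step-1 factor = 1.4286 × 10^5 / 1399.7 = 102.06
v = 45.9 mL / 102.06 = 0.450 mL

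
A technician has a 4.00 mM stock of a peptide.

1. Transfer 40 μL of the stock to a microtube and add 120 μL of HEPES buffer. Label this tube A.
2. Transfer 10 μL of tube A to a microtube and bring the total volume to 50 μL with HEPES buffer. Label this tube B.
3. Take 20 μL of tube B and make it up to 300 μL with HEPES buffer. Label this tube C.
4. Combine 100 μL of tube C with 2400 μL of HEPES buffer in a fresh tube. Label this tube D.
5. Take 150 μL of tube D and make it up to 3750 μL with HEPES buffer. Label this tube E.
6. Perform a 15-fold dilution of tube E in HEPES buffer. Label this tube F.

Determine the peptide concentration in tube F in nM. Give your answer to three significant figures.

Step 1: 40 μL + 120 μL = 160 μL total → factor 160/40 = 4
Step 2: 10 μL brought to 50 μL → factor 50/10 = 5
Step 3: 20 μL brought to 300 μL → factor 300/20 = 15
Step 4: 100 μL + 2400 μL = 2500 μL total → factor 2500/100 = 25
Step 5: 150 μL brought to 3750 μL → factor 3750/150 = 25
Step 6: 15-fold → factor 15
Overall dilution factor = 4 × 5 × 15 × 25 × 25 × 15 = 2.8125 × 10^6
Final = 4.00 mM / 2.8125 × 10^6 = 1.422 × 10^-6 mM = 1.42 nM

1.42 nM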